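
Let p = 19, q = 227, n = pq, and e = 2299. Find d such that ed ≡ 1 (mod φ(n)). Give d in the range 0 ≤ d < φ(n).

1159

φ(n) = (p−1)(q−1) = 18·226 = 4068.
Need d with 2299·d ≡ 1 (mod 4068). Apply the extended Euclidean algorithm:
4068 = 1·2299 + 1769
2299 = 1·1769 + 530
1769 = 3·530 + 179
530 = 2·179 + 172
179 = 1·172 + 7
172 = 24·7 + 4
7 = 1·4 + 3
4 = 1·3 + 1
3 = 3·1 + 0
Back-substitute:
1 = 4 − 3
1 = −7 + 2·4
1 = 2·172 − 49·7
1 = −49·179 + 51·172
1 = 51·530 − 151·179
1 = −151·1769 + 504·530
1 = 504·2299 − 655·1769
1 = −655·4068 + 1159·2299
So 2299·1159 ≡ 1 (mod 4068), hence d = 1159.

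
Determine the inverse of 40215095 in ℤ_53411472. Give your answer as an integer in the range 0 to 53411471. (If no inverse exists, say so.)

12830327

gcd(53411472, 40215095) by repeated division:
53411472 = 1*40215095 + 13196377
40215095 = 3*13196377 + 625964
13196377 = 21*625964 + 51133
625964 = 12*51133 + 12368
51133 = 4*12368 + 1661
12368 = 7*1661 + 741
1661 = 2*741 + 179
741 = 4*179 + 25
179 = 7*25 + 4
25 = 6*4 + 1
4 = 4*1 + 0
Since gcd(40215095, 53411472) = 1, back-substitute to write 1 as a combination:
1 = 25 − 6·4
1 = −6·179 + 43·25
1 = 43·741 − 178·179
1 = −178·1661 + 399·741
1 = 399·12368 − 2971·1661
1 = −2971·51133 + 12283·12368
1 = 12283·625964 − 150367·51133
1 = −150367·13196377 + 3169990·625964
1 = 3169990·40215095 − 9660337·13196377
1 = −9660337·53411472 + 12830327·40215095
So 40215095·12830327 ≡ 1 (mod 53411472).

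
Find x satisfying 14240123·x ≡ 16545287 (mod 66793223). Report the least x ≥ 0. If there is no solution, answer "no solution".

First find gcd(14240123, 66793223):
66793223 = 4·14240123 + 9832731
14240123 = 1·9832731 + 4407392
9832731 = 2·4407392 + 1017947
4407392 = 4·1017947 + 335604
1017947 = 3·335604 + 11135
335604 = 30·11135 + 1554
11135 = 7·1554 + 257
1554 = 6·257 + 12
257 = 21·12 + 5
12 = 2·5 + 2
5 = 2·2 + 1
2 = 2·1 + 0
gcd = 1, so a unique solution mod 66793223 exists.
Back-substitute for the Bézout coefficients:
1 = 5 − 2·2
1 = −2·12 + 5·5
1 = 5·257 − 107·12
1 = −107·1554 + 647·257
1 = 647·11135 − 4636·1554
1 = −4636·335604 + 139727·11135
1 = 139727·1017947 − 423817·335604
1 = −423817·4407392 + 1834995·1017947
1 = 1834995·9832731 − 4093807·4407392
1 = −4093807·14240123 + 5928802·9832731
1 = 5928802·66793223 − 27809015·14240123
So 14240123·(-27809015) ≡ 1 (mod 66793223), giving 14240123⁻¹ ≡ 38984208.
x ≡ 14240123⁻¹·16545287 ≡ 38984208·16545287 ≡ 54761453 (mod 66793223).

54761453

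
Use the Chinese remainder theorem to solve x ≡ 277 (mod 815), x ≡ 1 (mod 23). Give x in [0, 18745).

Write x = 277 + 815·k. Then 815·k ≡ 1 − 277 ≡ 0 (mod 23).
Need 815⁻¹ mod 23. Extended Euclid on (23, 10):
23 = 2*10 + 3
10 = 3*3 + 1
3 = 3*1 + 0
Back-substitute:
1 = 10 − 3·3
1 = −3·23 + 7·10
815⁻¹ ≡ 7 (mod 23), so k ≡ 7·0 ≡ 0 (mod 23).
x = 277 + 815·0 = 277.

277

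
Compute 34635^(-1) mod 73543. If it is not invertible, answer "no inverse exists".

41582

gcd(73543, 34635) by repeated division:
73543 = 2·34635 + 4273
34635 = 8·4273 + 451
4273 = 9·451 + 214
451 = 2·214 + 23
214 = 9·23 + 7
23 = 3·7 + 2
7 = 3·2 + 1
2 = 2·1 + 0
The gcd is 1. Working backward:
1 = 7 − 3·2
1 = −3·23 + 10·7
1 = 10·214 − 93·23
1 = −93·451 + 196·214
1 = 196·4273 − 1857·451
1 = −1857·34635 + 15052·4273
1 = 15052·73543 − 31961·34635
So 34635·(-31961) ≡ 1 (mod 73543), and -31961 ≡ 41582 (mod 73543).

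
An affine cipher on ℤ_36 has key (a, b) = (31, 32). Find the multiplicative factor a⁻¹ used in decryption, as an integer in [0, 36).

Run Euclid on (36, 31):
36 = 1×31 + 5
31 = 6×5 + 1
5 = 5×1 + 0
Since gcd(31, 36) = 1, back-substitute to write 1 as a combination:
1 = 31 − 6·5
1 = −6·36 + 7·31
So 31·7 ≡ 1 (mod 36).

7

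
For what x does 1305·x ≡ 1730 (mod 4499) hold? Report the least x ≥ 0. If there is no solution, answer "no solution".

First find gcd(1305, 4499):
4499 = 3×1305 + 584
1305 = 2×584 + 137
584 = 4×137 + 36
137 = 3×36 + 29
36 = 1×29 + 7
29 = 4×7 + 1
7 = 7×1 + 0
gcd = 1, so a unique solution mod 4499 exists.
Back-substitute for the Bézout coefficients:
1 = 29 − 4·7
1 = −4·36 + 5·29
1 = 5·137 − 19·36
1 = −19·584 + 81·137
1 = 81·1305 − 181·584
1 = −181·4499 + 624·1305
So 1305·(624) ≡ 1 (mod 4499), giving 1305⁻¹ ≡ 624.
x ≡ 1305⁻¹·1730 ≡ 624·1730 ≡ 4259 (mod 4499).

4259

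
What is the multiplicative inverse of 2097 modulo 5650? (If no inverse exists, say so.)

Apply the Euclidean algorithm to 5650 and 2097:
5650 = 2×2097 + 1456
2097 = 1×1456 + 641
1456 = 2×641 + 174
641 = 3×174 + 119
174 = 1×119 + 55
119 = 2×55 + 9
55 = 6×9 + 1
9 = 9×1 + 0
The gcd is 1. Working backward:
1 = 55 − 6·9
1 = −6·119 + 13·55
1 = 13·174 − 19·119
1 = −19·641 + 70·174
1 = 70·1456 − 159·641
1 = −159·2097 + 229·1456
1 = 229·5650 − 617·2097
Thus 2097·(-617) ≡ 1 (mod 5650); reducing, -617 mod 5650 = 5033.

5033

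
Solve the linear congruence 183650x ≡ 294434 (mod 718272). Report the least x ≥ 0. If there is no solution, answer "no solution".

First find gcd(183650, 718272):
718272 = 3×183650 + 167322
183650 = 1×167322 + 16328
167322 = 10×16328 + 4042
16328 = 4×4042 + 160
4042 = 25×160 + 42
160 = 3×42 + 34
42 = 1×34 + 8
34 = 4×8 + 2
8 = 4×2 + 0
gcd = 2 and 2 | 294434, so solutions exist. Divide through by 2: 91825x ≡ 147217 (mod 359136).
Now find 91825⁻¹ mod 359136:
359136 = 3×91825 + 83661
91825 = 1×83661 + 8164
83661 = 10×8164 + 2021
8164 = 4×2021 + 80
2021 = 25×80 + 21
80 = 3×21 + 17
21 = 1×17 + 4
17 = 4×4 + 1
4 = 4×1 + 0
Back-substitute:
1 = 17 − 4·4
1 = −4·21 + 5·17
1 = 5·80 − 19·21
1 = −19·2021 + 480·80
1 = 480·8164 − 1939·2021
1 = −1939·83661 + 19870·8164
1 = 19870·91825 − 21809·83661
1 = −21809·359136 + 85297·91825
So 91825⁻¹ ≡ 85297 (mod 359136).
Then x ≡ 85297·147217 ≡ 337345 (mod 359136); the smallest non-negative solution is x = 337345.

337345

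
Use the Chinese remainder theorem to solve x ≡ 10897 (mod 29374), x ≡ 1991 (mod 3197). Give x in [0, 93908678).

88015401

Write x = 10897 + 29374·k. Then 29374·k ≡ 1991 − 10897 ≡ 685 (mod 3197).
Need 29374⁻¹ mod 3197. Extended Euclid on (3197, 601):
3197 = 5*601 + 192
601 = 3*192 + 25
192 = 7*25 + 17
25 = 1*17 + 8
17 = 2*8 + 1
8 = 8*1 + 0
Back-substitute:
1 = 17 − 2·8
1 = −2·25 + 3·17
1 = 3·192 − 23·25
1 = −23·601 + 72·192
1 = 72·3197 − 383·601
29374⁻¹ ≡ 2814 (mod 3197), so k ≡ 2814·685 ≡ 2996 (mod 3197).
x = 10897 + 29374·2996 = 88015401.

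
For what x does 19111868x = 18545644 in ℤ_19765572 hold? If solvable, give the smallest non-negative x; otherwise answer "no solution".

First find gcd(19111868, 19765572):
19765572 = 1×19111868 + 653704
19111868 = 29×653704 + 154452
653704 = 4×154452 + 35896
154452 = 4×35896 + 10868
35896 = 3×10868 + 3292
10868 = 3×3292 + 992
3292 = 3×992 + 316
992 = 3×316 + 44
316 = 7×44 + 8
44 = 5×8 + 4
8 = 2×4 + 0
gcd = 4 and 4 | 18545644, so solutions exist. Divide through by 4: 4777967x ≡ 4636411 (mod 4941393).
Now find 4777967⁻¹ mod 4941393:
4941393 = 1·4777967 + 163426
4777967 = 29·163426 + 38613
163426 = 4·38613 + 8974
38613 = 4·8974 + 2717
8974 = 3·2717 + 823
2717 = 3·823 + 248
823 = 3·248 + 79
248 = 3·79 + 11
79 = 7·11 + 2
11 = 5·2 + 1
2 = 2·1 + 0
Back-substitute:
1 = 11 − 5·2
1 = −5·79 + 36·11
1 = 36·248 − 113·79
1 = −113·823 + 375·248
1 = 375·2717 − 1238·823
1 = −1238·8974 + 4089·2717
1 = 4089·38613 − 17594·8974
1 = −17594·163426 + 74465·38613
1 = 74465·4777967 − 2177079·163426
1 = −2177079·4941393 + 2251544·4777967
So 4777967⁻¹ ≡ 2251544 (mod 4941393).
Then x ≡ 2251544·4636411 ≡ 286037 (mod 4941393); the smallest non-negative solution is x = 286037.

286037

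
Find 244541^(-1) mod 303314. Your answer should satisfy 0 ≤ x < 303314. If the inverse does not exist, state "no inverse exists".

Compute gcd(244541, 303314):
303314 = 1·244541 + 58773
244541 = 4·58773 + 9449
58773 = 6·9449 + 2079
9449 = 4·2079 + 1133
2079 = 1·1133 + 946
1133 = 1·946 + 187
946 = 5·187 + 11
187 = 17·11 + 0
The gcd is 11, not 1, hence no inverse exists.

no inverse exists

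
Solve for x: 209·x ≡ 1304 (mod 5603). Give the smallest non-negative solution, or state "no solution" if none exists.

First find gcd(209, 5603):
5603 = 26*209 + 169
209 = 1*169 + 40
169 = 4*40 + 9
40 = 4*9 + 4
9 = 2*4 + 1
4 = 4*1 + 0
gcd = 1, so a unique solution mod 5603 exists.
Back-substitute for the Bézout coefficients:
1 = 9 − 2·4
1 = −2·40 + 9·9
1 = 9·169 − 38·40
1 = −38·209 + 47·169
1 = 47·5603 − 1260·209
So 209·(-1260) ≡ 1 (mod 5603), giving 209⁻¹ ≡ 4343.
x ≡ 209⁻¹·1304 ≡ 4343·1304 ≡ 4242 (mod 5603).

4242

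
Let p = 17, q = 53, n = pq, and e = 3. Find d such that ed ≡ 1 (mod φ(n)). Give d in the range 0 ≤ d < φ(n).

555

φ(n) = (p−1)(q−1) = 16·52 = 832.
Need d with 3·d ≡ 1 (mod 832). Apply the extended Euclidean algorithm:
832 = 277*3 + 1
3 = 3*1 + 0
Back-substitute:
1 = 832 − 277·3
So 3·(-277) ≡ 1 (mod 832), hence d ≡ -277 ≡ 555 (mod 832).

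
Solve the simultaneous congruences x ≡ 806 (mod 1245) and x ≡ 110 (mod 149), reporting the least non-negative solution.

Write x = 806 + 1245·k. Then 1245·k ≡ 110 − 806 ≡ 49 (mod 149).
Need 1245⁻¹ mod 149. Extended Euclid on (149, 53):
149 = 2·53 + 43
53 = 1·43 + 10
43 = 4·10 + 3
10 = 3·3 + 1
3 = 3·1 + 0
Back-substitute:
1 = 10 − 3·3
1 = −3·43 + 13·10
1 = 13·53 − 16·43
1 = −16·149 + 45·53
1245⁻¹ ≡ 45 (mod 149), so k ≡ 45·49 ≡ 119 (mod 149).
x = 806 + 1245·119 = 148961.

148961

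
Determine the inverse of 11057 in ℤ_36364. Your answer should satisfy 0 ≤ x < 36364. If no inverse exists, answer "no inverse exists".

Run Euclid on (36364, 11057):
36364 = 3*11057 + 3193
11057 = 3*3193 + 1478
3193 = 2*1478 + 237
1478 = 6*237 + 56
237 = 4*56 + 13
56 = 4*13 + 4
13 = 3*4 + 1
4 = 4*1 + 0
The gcd is 1. Working backward:
1 = 13 − 3·4
1 = −3·56 + 13·13
1 = 13·237 − 55·56
1 = −55·1478 + 343·237
1 = 343·3193 − 741·1478
1 = −741·11057 + 2566·3193
1 = 2566·36364 − 8439·11057
Hence 11057⁻¹ ≡ -8439 ≡ 27925 (mod 36364).

27925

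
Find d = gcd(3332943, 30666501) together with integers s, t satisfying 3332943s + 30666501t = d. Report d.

9

Repeated division:
30666501 = 9*3332943 + 670014
3332943 = 4*670014 + 652887
670014 = 1*652887 + 17127
652887 = 38*17127 + 2061
17127 = 8*2061 + 639
2061 = 3*639 + 144
639 = 4*144 + 63
144 = 2*63 + 18
63 = 3*18 + 9
18 = 2*9 + 0
gcd(3332943, 30666501) = 9.
Working backward:
9 = 63 − 3·18
9 = −3·144 + 7·63
9 = 7·639 − 31·144
9 = −31·2061 + 100·639
9 = 100·17127 − 831·2061
9 = −831·652887 + 31678·17127
9 = 31678·670014 − 32509·652887
9 = −32509·3332943 + 161714·670014
9 = 161714·30666501 − 1487935·3332943
So 9 = (161714)·30666501 + (-1487935)·3332943.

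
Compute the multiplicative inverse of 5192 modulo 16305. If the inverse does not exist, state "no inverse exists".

12458

Apply the Euclidean algorithm to 16305 and 5192:
16305 = 3*5192 + 729
5192 = 7*729 + 89
729 = 8*89 + 17
89 = 5*17 + 4
17 = 4*4 + 1
4 = 4*1 + 0
Since gcd(5192, 16305) = 1, back-substitute to write 1 as a combination:
1 = 17 − 4·4
1 = −4·89 + 21·17
1 = 21·729 − 172·89
1 = −172·5192 + 1225·729
1 = 1225·16305 − 3847·5192
Hence 5192⁻¹ ≡ -3847 ≡ 12458 (mod 16305).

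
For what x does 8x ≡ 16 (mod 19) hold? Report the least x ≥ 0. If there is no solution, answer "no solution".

First find gcd(8, 19):
19 = 2×8 + 3
8 = 2×3 + 2
3 = 1×2 + 1
2 = 2×1 + 0
gcd = 1, so a unique solution mod 19 exists.
Back-substitute for the Bézout coefficients:
1 = 3 − 2
1 = −8 + 3·3
1 = 3·19 − 7·8
So 8·(-7) ≡ 1 (mod 19), giving 8⁻¹ ≡ 12.
x ≡ 8⁻¹·16 ≡ 12·16 ≡ 2 (mod 19).

2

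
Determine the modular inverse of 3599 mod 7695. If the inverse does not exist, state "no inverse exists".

449

Apply the Euclidean algorithm to 7695 and 3599:
7695 = 2×3599 + 497
3599 = 7×497 + 120
497 = 4×120 + 17
120 = 7×17 + 1
17 = 17×1 + 0
The gcd is 1. Working backward:
1 = 120 − 7·17
1 = −7·497 + 29·120
1 = 29·3599 − 210·497
1 = −210·7695 + 449·3599
So 3599·449 ≡ 1 (mod 7695).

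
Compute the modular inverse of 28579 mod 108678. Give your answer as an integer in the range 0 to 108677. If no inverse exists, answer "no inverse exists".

Run Euclid on (108678, 28579):
108678 = 3*28579 + 22941
28579 = 1*22941 + 5638
22941 = 4*5638 + 389
5638 = 14*389 + 192
389 = 2*192 + 5
192 = 38*5 + 2
5 = 2*2 + 1
2 = 2*1 + 0
Since gcd(28579, 108678) = 1, back-substitute to write 1 as a combination:
1 = 5 − 2·2
1 = −2·192 + 77·5
1 = 77·389 − 156·192
1 = −156·5638 + 2261·389
1 = 2261·22941 − 9200·5638
1 = −9200·28579 + 11461·22941
1 = 11461·108678 − 43583·28579
Thus 28579·(-43583) ≡ 1 (mod 108678); reducing, -43583 mod 108678 = 65095.

65095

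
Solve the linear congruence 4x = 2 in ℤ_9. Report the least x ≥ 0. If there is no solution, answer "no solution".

5

First find gcd(4, 9):
9 = 2×4 + 1
4 = 4×1 + 0
gcd = 1, so a unique solution mod 9 exists.
Back-substitute for the Bézout coefficients:
1 = 9 − 2·4
So 4·(-2) ≡ 1 (mod 9), giving 4⁻¹ ≡ 7.
x ≡ 4⁻¹·2 ≡ 7·2 ≡ 5 (mod 9).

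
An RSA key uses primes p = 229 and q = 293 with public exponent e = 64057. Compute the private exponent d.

φ(n) = (p−1)(q−1) = 228·292 = 66576.
Need d with 64057·d ≡ 1 (mod 66576). Apply the extended Euclidean algorithm:
66576 = 1·64057 + 2519
64057 = 25·2519 + 1082
2519 = 2·1082 + 355
1082 = 3·355 + 17
355 = 20·17 + 15
17 = 1·15 + 2
15 = 7·2 + 1
2 = 2·1 + 0
Back-substitute:
1 = 15 − 7·2
1 = −7·17 + 8·15
1 = 8·355 − 167·17
1 = −167·1082 + 509·355
1 = 509·2519 − 1185·1082
1 = −1185·64057 + 30134·2519
1 = 30134·66576 − 31319·64057
So 64057·(-31319) ≡ 1 (mod 66576), hence d ≡ -31319 ≡ 35257 (mod 66576).

35257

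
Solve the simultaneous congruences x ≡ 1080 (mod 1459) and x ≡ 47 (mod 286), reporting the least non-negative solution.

92997

Write x = 1080 + 1459·k. Then 1459·k ≡ 47 − 1080 ≡ 111 (mod 286).
Need 1459⁻¹ mod 286. Extended Euclid on (286, 29):
286 = 9×29 + 25
29 = 1×25 + 4
25 = 6×4 + 1
4 = 4×1 + 0
Back-substitute:
1 = 25 − 6·4
1 = −6·29 + 7·25
1 = 7·286 − 69·29
1459⁻¹ ≡ 217 (mod 286), so k ≡ 217·111 ≡ 63 (mod 286).
x = 1080 + 1459·63 = 92997.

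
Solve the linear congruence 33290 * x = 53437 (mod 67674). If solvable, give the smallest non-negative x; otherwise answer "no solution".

gcd(33290, 67674):
67674 = 2*33290 + 1094
33290 = 30*1094 + 470
1094 = 2*470 + 154
470 = 3*154 + 8
154 = 19*8 + 2
8 = 4*2 + 0
gcd = 2, but 2 ∤ 53437, so the congruence has no solution.

no solution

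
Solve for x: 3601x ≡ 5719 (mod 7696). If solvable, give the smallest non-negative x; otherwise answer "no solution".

no solution

gcd(3601, 7696):
7696 = 2×3601 + 494
3601 = 7×494 + 143
494 = 3×143 + 65
143 = 2×65 + 13
65 = 5×13 + 0
gcd = 13, but 13 ∤ 5719, so the congruence has no solution.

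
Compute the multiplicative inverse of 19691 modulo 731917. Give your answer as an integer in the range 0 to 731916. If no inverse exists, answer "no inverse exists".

384748

Extended Euclidean algorithm:
731917 = 37*19691 + 3350
19691 = 5*3350 + 2941
3350 = 1*2941 + 409
2941 = 7*409 + 78
409 = 5*78 + 19
78 = 4*19 + 2
19 = 9*2 + 1
2 = 2*1 + 0
Since gcd(19691, 731917) = 1, back-substitute to write 1 as a combination:
1 = 19 − 9·2
1 = −9·78 + 37·19
1 = 37·409 − 194·78
1 = −194·2941 + 1395·409
1 = 1395·3350 − 1589·2941
1 = −1589·19691 + 9340·3350
1 = 9340·731917 − 347169·19691
So 19691·(-347169) ≡ 1 (mod 731917), and -347169 ≡ 384748 (mod 731917).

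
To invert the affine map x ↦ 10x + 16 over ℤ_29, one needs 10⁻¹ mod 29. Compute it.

3

Extended Euclidean algorithm:
29 = 2·10 + 9
10 = 1·9 + 1
9 = 9·1 + 0
The gcd is 1. Working backward:
1 = 10 − 9
1 = −29 + 3·10
So 10·3 ≡ 1 (mod 29).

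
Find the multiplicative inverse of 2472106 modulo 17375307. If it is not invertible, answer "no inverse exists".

gcd(17375307, 2472106) by repeated division:
17375307 = 7·2472106 + 70565
2472106 = 35·70565 + 2331
70565 = 30·2331 + 635
2331 = 3·635 + 426
635 = 1·426 + 209
426 = 2·209 + 8
209 = 26·8 + 1
8 = 8·1 + 0
gcd = 1, so the inverse exists. Back-substitute:
1 = 209 − 26·8
1 = −26·426 + 53·209
1 = 53·635 − 79·426
1 = −79·2331 + 290·635
1 = 290·70565 − 8779·2331
1 = −8779·2472106 + 307555·70565
1 = 307555·17375307 − 2161664·2472106
Hence 2472106⁻¹ ≡ -2161664 ≡ 15213643 (mod 17375307).

15213643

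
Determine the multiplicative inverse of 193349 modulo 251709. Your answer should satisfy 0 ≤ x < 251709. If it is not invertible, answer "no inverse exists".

Apply the Euclidean algorithm to 251709 and 193349:
251709 = 1*193349 + 58360
193349 = 3*58360 + 18269
58360 = 3*18269 + 3553
18269 = 5*3553 + 504
3553 = 7*504 + 25
504 = 20*25 + 4
25 = 6*4 + 1
4 = 4*1 + 0
gcd = 1, so the inverse exists. Back-substitute:
1 = 25 − 6·4
1 = −6·504 + 121·25
1 = 121·3553 − 853·504
1 = −853·18269 + 4386·3553
1 = 4386·58360 − 14011·18269
1 = −14011·193349 + 46419·58360
1 = 46419·251709 − 60430·193349
Thus 193349·(-60430) ≡ 1 (mod 251709); reducing, -60430 mod 251709 = 191279.

191279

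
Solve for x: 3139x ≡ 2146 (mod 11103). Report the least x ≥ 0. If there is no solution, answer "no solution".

9466

First find gcd(3139, 11103):
11103 = 3·3139 + 1686
3139 = 1·1686 + 1453
1686 = 1·1453 + 233
1453 = 6·233 + 55
233 = 4·55 + 13
55 = 4·13 + 3
13 = 4·3 + 1
3 = 3·1 + 0
gcd = 1, so a unique solution mod 11103 exists.
Back-substitute for the Bézout coefficients:
1 = 13 − 4·3
1 = −4·55 + 17·13
1 = 17·233 − 72·55
1 = −72·1453 + 449·233
1 = 449·1686 − 521·1453
1 = −521·3139 + 970·1686
1 = 970·11103 − 3431·3139
So 3139·(-3431) ≡ 1 (mod 11103), giving 3139⁻¹ ≡ 7672.
x ≡ 3139⁻¹·2146 ≡ 7672·2146 ≡ 9466 (mod 11103).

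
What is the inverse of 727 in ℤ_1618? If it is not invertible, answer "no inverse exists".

661

gcd(1618, 727) by repeated division:
1618 = 2·727 + 164
727 = 4·164 + 71
164 = 2·71 + 22
71 = 3·22 + 5
22 = 4·5 + 2
5 = 2·2 + 1
2 = 2·1 + 0
The gcd is 1. Working backward:
1 = 5 − 2·2
1 = −2·22 + 9·5
1 = 9·71 − 29·22
1 = −29·164 + 67·71
1 = 67·727 − 297·164
1 = −297·1618 + 661·727
So 727·661 ≡ 1 (mod 1618).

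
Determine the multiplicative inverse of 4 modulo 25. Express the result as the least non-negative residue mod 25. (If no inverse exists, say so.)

19

Apply the Euclidean algorithm to 25 and 4:
25 = 6·4 + 1
4 = 4·1 + 0
The gcd is 1. Working backward:
1 = 25 − 6·4
Hence 4⁻¹ ≡ -6 ≡ 19 (mod 25).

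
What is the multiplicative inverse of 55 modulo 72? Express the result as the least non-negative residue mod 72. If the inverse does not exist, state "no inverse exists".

Apply the Euclidean algorithm to 72 and 55:
72 = 1*55 + 17
55 = 3*17 + 4
17 = 4*4 + 1
4 = 4*1 + 0
Since gcd(55, 72) = 1, back-substitute to write 1 as a combination:
1 = 17 − 4·4
1 = −4·55 + 13·17
1 = 13·72 − 17·55
Hence 55⁻¹ ≡ -17 ≡ 55 (mod 72).

55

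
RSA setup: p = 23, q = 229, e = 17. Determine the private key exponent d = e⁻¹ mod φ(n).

φ(n) = (p−1)(q−1) = 22·228 = 5016.
Need d with 17·d ≡ 1 (mod 5016). Apply the extended Euclidean algorithm:
5016 = 295×17 + 1
17 = 17×1 + 0
Back-substitute:
1 = 5016 − 295·17
So 17·(-295) ≡ 1 (mod 5016), hence d ≡ -295 ≡ 4721 (mod 5016).

4721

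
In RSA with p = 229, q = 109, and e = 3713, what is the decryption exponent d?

φ(n) = (p−1)(q−1) = 228·108 = 24624.
Need d with 3713·d ≡ 1 (mod 24624). Apply the extended Euclidean algorithm:
24624 = 6*3713 + 2346
3713 = 1*2346 + 1367
2346 = 1*1367 + 979
1367 = 1*979 + 388
979 = 2*388 + 203
388 = 1*203 + 185
203 = 1*185 + 18
185 = 10*18 + 5
18 = 3*5 + 3
5 = 1*3 + 2
3 = 1*2 + 1
2 = 2*1 + 0
Back-substitute:
1 = 3 − 2
1 = −5 + 2·3
1 = 2·18 − 7·5
1 = −7·185 + 72·18
1 = 72·203 − 79·185
1 = −79·388 + 151·203
1 = 151·979 − 381·388
1 = −381·1367 + 532·979
1 = 532·2346 − 913·1367
1 = −913·3713 + 1445·2346
1 = 1445·24624 − 9583·3713
So 3713·(-9583) ≡ 1 (mod 24624), hence d ≡ -9583 ≡ 15041 (mod 24624).

15041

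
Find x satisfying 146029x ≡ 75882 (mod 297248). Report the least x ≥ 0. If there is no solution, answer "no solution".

First find gcd(146029, 297248):
297248 = 2*146029 + 5190
146029 = 28*5190 + 709
5190 = 7*709 + 227
709 = 3*227 + 28
227 = 8*28 + 3
28 = 9*3 + 1
3 = 3*1 + 0
gcd = 1, so a unique solution mod 297248 exists.
Back-substitute for the Bézout coefficients:
1 = 28 − 9·3
1 = −9·227 + 73·28
1 = 73·709 − 228·227
1 = −228·5190 + 1669·709
1 = 1669·146029 − 46960·5190
1 = −46960·297248 + 95589·146029
So 146029·(95589) ≡ 1 (mod 297248), giving 146029⁻¹ ≡ 95589.
x ≡ 146029⁻¹·75882 ≡ 95589·75882 ≡ 38802 (mod 297248).

38802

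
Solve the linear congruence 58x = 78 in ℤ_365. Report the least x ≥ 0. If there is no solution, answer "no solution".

316

First find gcd(58, 365):
365 = 6×58 + 17
58 = 3×17 + 7
17 = 2×7 + 3
7 = 2×3 + 1
3 = 3×1 + 0
gcd = 1, so a unique solution mod 365 exists.
Back-substitute for the Bézout coefficients:
1 = 7 − 2·3
1 = −2·17 + 5·7
1 = 5·58 − 17·17
1 = −17·365 + 107·58
So 58·(107) ≡ 1 (mod 365), giving 58⁻¹ ≡ 107.
x ≡ 58⁻¹·78 ≡ 107·78 ≡ 316 (mod 365).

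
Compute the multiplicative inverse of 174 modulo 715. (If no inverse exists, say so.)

gcd(715, 174) by repeated division:
715 = 4×174 + 19
174 = 9×19 + 3
19 = 6×3 + 1
3 = 3×1 + 0
gcd = 1, so the inverse exists. Back-substitute:
1 = 19 − 6·3
1 = −6·174 + 55·19
1 = 55·715 − 226·174
Hence 174⁻¹ ≡ -226 ≡ 489 (mod 715).

489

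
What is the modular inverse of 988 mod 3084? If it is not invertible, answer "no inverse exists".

no inverse exists

Compute gcd(988, 3084):
3084 = 3×988 + 120
988 = 8×120 + 28
120 = 4×28 + 8
28 = 3×8 + 4
8 = 2×4 + 0
The gcd is 4, not 1, hence no inverse exists.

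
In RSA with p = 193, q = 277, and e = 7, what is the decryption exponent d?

22711

φ(n) = (p−1)(q−1) = 192·276 = 52992.
Need d with 7·d ≡ 1 (mod 52992). Apply the extended Euclidean algorithm:
52992 = 7570*7 + 2
7 = 3*2 + 1
2 = 2*1 + 0
Back-substitute:
1 = 7 − 3·2
1 = −3·52992 + 22711·7
So 7·22711 ≡ 1 (mod 52992), hence d = 22711.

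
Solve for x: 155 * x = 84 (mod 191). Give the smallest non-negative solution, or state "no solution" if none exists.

125

First find gcd(155, 191):
191 = 1*155 + 36
155 = 4*36 + 11
36 = 3*11 + 3
11 = 3*3 + 2
3 = 1*2 + 1
2 = 2*1 + 0
gcd = 1, so a unique solution mod 191 exists.
Back-substitute for the Bézout coefficients:
1 = 3 − 2
1 = −11 + 4·3
1 = 4·36 − 13·11
1 = −13·155 + 56·36
1 = 56·191 − 69·155
So 155·(-69) ≡ 1 (mod 191), giving 155⁻¹ ≡ 122.
x ≡ 155⁻¹·84 ≡ 122·84 ≡ 125 (mod 191).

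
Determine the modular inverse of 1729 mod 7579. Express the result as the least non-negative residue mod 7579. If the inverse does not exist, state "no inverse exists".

Compute gcd(1729, 7579):
7579 = 4×1729 + 663
1729 = 2×663 + 403
663 = 1×403 + 260
403 = 1×260 + 143
260 = 1×143 + 117
143 = 1×117 + 26
117 = 4×26 + 13
26 = 2×13 + 0
gcd(1729, 7579) = 13 ≠ 1, so 1729 has no multiplicative inverse modulo 7579.

no inverse exists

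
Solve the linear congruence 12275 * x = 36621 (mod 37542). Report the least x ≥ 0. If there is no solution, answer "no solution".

4245

First find gcd(12275, 37542):
37542 = 3×12275 + 717
12275 = 17×717 + 86
717 = 8×86 + 29
86 = 2×29 + 28
29 = 1×28 + 1
28 = 28×1 + 0
gcd = 1, so a unique solution mod 37542 exists.
Back-substitute for the Bézout coefficients:
1 = 29 − 28
1 = −86 + 3·29
1 = 3·717 − 25·86
1 = −25·12275 + 428·717
1 = 428·37542 − 1309·12275
So 12275·(-1309) ≡ 1 (mod 37542), giving 12275⁻¹ ≡ 36233.
x ≡ 12275⁻¹·36621 ≡ 36233·36621 ≡ 4245 (mod 37542).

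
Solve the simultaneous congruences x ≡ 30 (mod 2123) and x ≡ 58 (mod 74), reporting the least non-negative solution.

Write x = 30 + 2123·k. Then 2123·k ≡ 58 − 30 ≡ 28 (mod 74).
Need 2123⁻¹ mod 74. Extended Euclid on (74, 51):
74 = 1·51 + 23
51 = 2·23 + 5
23 = 4·5 + 3
5 = 1·3 + 2
3 = 1·2 + 1
2 = 2·1 + 0
Back-substitute:
1 = 3 − 2
1 = −5 + 2·3
1 = 2·23 − 9·5
1 = −9·51 + 20·23
1 = 20·74 − 29·51
2123⁻¹ ≡ 45 (mod 74), so k ≡ 45·28 ≡ 2 (mod 74).
x = 30 + 2123·2 = 4276.

4276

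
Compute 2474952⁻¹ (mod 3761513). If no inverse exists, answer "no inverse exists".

Run Euclid on (3761513, 2474952):
3761513 = 1·2474952 + 1286561
2474952 = 1·1286561 + 1188391
1286561 = 1·1188391 + 98170
1188391 = 12·98170 + 10351
98170 = 9·10351 + 5011
10351 = 2·5011 + 329
5011 = 15·329 + 76
329 = 4·76 + 25
76 = 3·25 + 1
25 = 25·1 + 0
Since gcd(2474952, 3761513) = 1, back-substitute to write 1 as a combination:
1 = 76 − 3·25
1 = −3·329 + 13·76
1 = 13·5011 − 198·329
1 = −198·10351 + 409·5011
1 = 409·98170 − 3879·10351
1 = −3879·1188391 + 46957·98170
1 = 46957·1286561 − 50836·1188391
1 = −50836·2474952 + 97793·1286561
1 = 97793·3761513 − 148629·2474952
So 2474952·(-148629) ≡ 1 (mod 3761513), and -148629 ≡ 3612884 (mod 3761513).

3612884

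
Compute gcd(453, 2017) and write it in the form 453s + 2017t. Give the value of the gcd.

Repeated division:
2017 = 4·453 + 205
453 = 2·205 + 43
205 = 4·43 + 33
43 = 1·33 + 10
33 = 3·10 + 3
10 = 3·3 + 1
3 = 3·1 + 0
gcd(453, 2017) = 1.
Back-substituting:
1 = 10 − 3·3
1 = −3·33 + 10·10
1 = 10·43 − 13·33
1 = −13·205 + 62·43
1 = 62·453 − 137·205
1 = −137·2017 + 610·453
So 1 = (-137)·2017 + (610)·453.

1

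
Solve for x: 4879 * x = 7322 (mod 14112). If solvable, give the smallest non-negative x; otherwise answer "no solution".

230

First find gcd(4879, 14112):
14112 = 2·4879 + 4354
4879 = 1·4354 + 525
4354 = 8·525 + 154
525 = 3·154 + 63
154 = 2·63 + 28
63 = 2·28 + 7
28 = 4·7 + 0
gcd = 7 and 7 | 7322, so solutions exist. Divide through by 7: 697x ≡ 1046 (mod 2016).
Now find 697⁻¹ mod 2016:
2016 = 2*697 + 622
697 = 1*622 + 75
622 = 8*75 + 22
75 = 3*22 + 9
22 = 2*9 + 4
9 = 2*4 + 1
4 = 4*1 + 0
Back-substitute:
1 = 9 − 2·4
1 = −2·22 + 5·9
1 = 5·75 − 17·22
1 = −17·622 + 141·75
1 = 141·697 − 158·622
1 = −158·2016 + 457·697
So 697⁻¹ ≡ 457 (mod 2016).
Then x ≡ 457·1046 ≡ 230 (mod 2016); the smallest non-negative solution is x = 230.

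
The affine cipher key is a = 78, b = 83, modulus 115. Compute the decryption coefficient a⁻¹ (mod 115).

87

Apply the Euclidean algorithm to 115 and 78:
115 = 1·78 + 37
78 = 2·37 + 4
37 = 9·4 + 1
4 = 4·1 + 0
gcd = 1, so the inverse exists. Back-substitute:
1 = 37 − 9·4
1 = −9·78 + 19·37
1 = 19·115 − 28·78
So 78·(-28) ≡ 1 (mod 115), and -28 ≡ 87 (mod 115).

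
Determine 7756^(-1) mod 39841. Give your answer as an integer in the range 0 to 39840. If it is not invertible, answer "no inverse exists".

4844

Extended Euclidean algorithm:
39841 = 5×7756 + 1061
7756 = 7×1061 + 329
1061 = 3×329 + 74
329 = 4×74 + 33
74 = 2×33 + 8
33 = 4×8 + 1
8 = 8×1 + 0
gcd = 1, so the inverse exists. Back-substitute:
1 = 33 − 4·8
1 = −4·74 + 9·33
1 = 9·329 − 40·74
1 = −40·1061 + 129·329
1 = 129·7756 − 943·1061
1 = −943·39841 + 4844·7756
So 7756·4844 ≡ 1 (mod 39841).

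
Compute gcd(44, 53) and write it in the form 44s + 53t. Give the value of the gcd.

1

Apply Euclid's algorithm to 53 and 44:
53 = 1·44 + 9
44 = 4·9 + 8
9 = 1·8 + 1
8 = 8·1 + 0
gcd(44, 53) = 1.
Working backward:
1 = 9 − 8
1 = −44 + 5·9
1 = 5·53 − 6·44
So 1 = (5)·53 + (-6)·44.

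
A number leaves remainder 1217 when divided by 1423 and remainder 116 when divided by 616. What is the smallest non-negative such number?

497844

Write x = 1217 + 1423·k. Then 1423·k ≡ 116 − 1217 ≡ 131 (mod 616).
Need 1423⁻¹ mod 616. Extended Euclid on (616, 191):
616 = 3·191 + 43
191 = 4·43 + 19
43 = 2·19 + 5
19 = 3·5 + 4
5 = 1·4 + 1
4 = 4·1 + 0
Back-substitute:
1 = 5 − 4
1 = −19 + 4·5
1 = 4·43 − 9·19
1 = −9·191 + 40·43
1 = 40·616 − 129·191
1423⁻¹ ≡ 487 (mod 616), so k ≡ 487·131 ≡ 349 (mod 616).
x = 1217 + 1423·349 = 497844.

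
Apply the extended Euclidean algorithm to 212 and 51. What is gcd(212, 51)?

1

Repeated division:
212 = 4*51 + 8
51 = 6*8 + 3
8 = 2*3 + 2
3 = 1*2 + 1
2 = 2*1 + 0
gcd(212, 51) = 1.
Express as a combination:
1 = 3 − 2
1 = −8 + 3·3
1 = 3·51 − 19·8
1 = −19·212 + 79·51
So 1 = (-19)·212 + (79)·51.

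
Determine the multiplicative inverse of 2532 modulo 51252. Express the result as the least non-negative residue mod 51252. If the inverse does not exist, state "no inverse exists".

Euclidean algorithm on 51252, 2532:
51252 = 20×2532 + 612
2532 = 4×612 + 84
612 = 7×84 + 24
84 = 3×24 + 12
24 = 2×12 + 0
gcd(2532, 51252) = 12 ≠ 1, so 2532 has no multiplicative inverse modulo 51252.

no inverse exists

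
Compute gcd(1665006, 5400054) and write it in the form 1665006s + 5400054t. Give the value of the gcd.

Apply Euclid's algorithm to 5400054 and 1665006:
5400054 = 3×1665006 + 405036
1665006 = 4×405036 + 44862
405036 = 9×44862 + 1278
44862 = 35×1278 + 132
1278 = 9×132 + 90
132 = 1×90 + 42
90 = 2×42 + 6
42 = 7×6 + 0
gcd(1665006, 5400054) = 6.
Express as a combination:
6 = 90 − 2·42
6 = −2·132 + 3·90
6 = 3·1278 − 29·132
6 = −29·44862 + 1018·1278
6 = 1018·405036 − 9191·44862
6 = −9191·1665006 + 37782·405036
6 = 37782·5400054 − 122537·1665006
So 6 = (37782)·5400054 + (-122537)·1665006.

6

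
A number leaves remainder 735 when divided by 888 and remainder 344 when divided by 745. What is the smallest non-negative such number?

345279

Write x = 735 + 888·k. Then 888·k ≡ 344 − 735 ≡ 354 (mod 745).
Need 888⁻¹ mod 745. Extended Euclid on (745, 143):
745 = 5*143 + 30
143 = 4*30 + 23
30 = 1*23 + 7
23 = 3*7 + 2
7 = 3*2 + 1
2 = 2*1 + 0
Back-substitute:
1 = 7 − 3·2
1 = −3·23 + 10·7
1 = 10·30 − 13·23
1 = −13·143 + 62·30
1 = 62·745 − 323·143
888⁻¹ ≡ 422 (mod 745), so k ≡ 422·354 ≡ 388 (mod 745).
x = 735 + 888·388 = 345279.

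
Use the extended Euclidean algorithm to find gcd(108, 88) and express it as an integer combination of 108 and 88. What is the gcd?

4

Repeated division:
108 = 1×88 + 20
88 = 4×20 + 8
20 = 2×8 + 4
8 = 2×4 + 0
gcd(108, 88) = 4.
Working backward:
4 = 20 − 2·8
4 = −2·88 + 9·20
4 = 9·108 − 11·88
So 4 = (9)·108 + (-11)·88.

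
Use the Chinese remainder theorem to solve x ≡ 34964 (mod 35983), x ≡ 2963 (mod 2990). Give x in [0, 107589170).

49439623

Write x = 34964 + 35983·k. Then 35983·k ≡ 2963 − 34964 ≡ 889 (mod 2990).
Need 35983⁻¹ mod 2990. Extended Euclid on (2990, 103):
2990 = 29*103 + 3
103 = 34*3 + 1
3 = 3*1 + 0
Back-substitute:
1 = 103 − 34·3
1 = −34·2990 + 987·103
35983⁻¹ ≡ 987 (mod 2990), so k ≡ 987·889 ≡ 1373 (mod 2990).
x = 34964 + 35983·1373 = 49439623.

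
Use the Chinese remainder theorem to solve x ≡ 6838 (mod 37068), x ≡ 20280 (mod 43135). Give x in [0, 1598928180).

1008775390

Write x = 6838 + 37068·k. Then 37068·k ≡ 20280 − 6838 ≡ 13442 (mod 43135).
Need 37068⁻¹ mod 43135. Extended Euclid on (43135, 37068):
43135 = 1×37068 + 6067
37068 = 6×6067 + 666
6067 = 9×666 + 73
666 = 9×73 + 9
73 = 8×9 + 1
9 = 9×1 + 0
Back-substitute:
1 = 73 − 8·9
1 = −8·666 + 73·73
1 = 73·6067 − 665·666
1 = −665·37068 + 4063·6067
1 = 4063·43135 − 4728·37068
37068⁻¹ ≡ 38407 (mod 43135), so k ≡ 38407·13442 ≡ 27214 (mod 43135).
x = 6838 + 37068·27214 = 1008775390.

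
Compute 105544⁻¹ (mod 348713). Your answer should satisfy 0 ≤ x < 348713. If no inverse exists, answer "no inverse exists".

gcd(348713, 105544) by repeated division:
348713 = 3×105544 + 32081
105544 = 3×32081 + 9301
32081 = 3×9301 + 4178
9301 = 2×4178 + 945
4178 = 4×945 + 398
945 = 2×398 + 149
398 = 2×149 + 100
149 = 1×100 + 49
100 = 2×49 + 2
49 = 24×2 + 1
2 = 2×1 + 0
The gcd is 1. Working backward:
1 = 49 − 24·2
1 = −24·100 + 49·49
1 = 49·149 − 73·100
1 = −73·398 + 195·149
1 = 195·945 − 463·398
1 = −463·4178 + 2047·945
1 = 2047·9301 − 4557·4178
1 = −4557·32081 + 15718·9301
1 = 15718·105544 − 51711·32081
1 = −51711·348713 + 170851·105544
So 105544·170851 ≡ 1 (mod 348713).

170851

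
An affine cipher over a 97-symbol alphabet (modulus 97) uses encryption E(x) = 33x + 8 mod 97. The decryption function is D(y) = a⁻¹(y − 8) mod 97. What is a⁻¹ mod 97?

gcd(97, 33) by repeated division:
97 = 2×33 + 31
33 = 1×31 + 2
31 = 15×2 + 1
2 = 2×1 + 0
gcd = 1, so the inverse exists. Back-substitute:
1 = 31 − 15·2
1 = −15·33 + 16·31
1 = 16·97 − 47·33
So 33·(-47) ≡ 1 (mod 97), and -47 ≡ 50 (mod 97).

50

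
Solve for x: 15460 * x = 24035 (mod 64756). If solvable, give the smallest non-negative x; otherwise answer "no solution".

no solution

gcd(15460, 64756):
64756 = 4*15460 + 2916
15460 = 5*2916 + 880
2916 = 3*880 + 276
880 = 3*276 + 52
276 = 5*52 + 16
52 = 3*16 + 4
16 = 4*4 + 0
gcd = 4, but 4 ∤ 24035, so the congruence has no solution.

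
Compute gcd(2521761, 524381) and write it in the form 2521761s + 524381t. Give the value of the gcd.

Euclidean algorithm:
2521761 = 4*524381 + 424237
524381 = 1*424237 + 100144
424237 = 4*100144 + 23661
100144 = 4*23661 + 5500
23661 = 4*5500 + 1661
5500 = 3*1661 + 517
1661 = 3*517 + 110
517 = 4*110 + 77
110 = 1*77 + 33
77 = 2*33 + 11
33 = 3*11 + 0
gcd(2521761, 524381) = 11.
Working backward:
11 = 77 − 2·33
11 = −2·110 + 3·77
11 = 3·517 − 14·110
11 = −14·1661 + 45·517
11 = 45·5500 − 149·1661
11 = −149·23661 + 641·5500
11 = 641·100144 − 2713·23661
11 = −2713·424237 + 11493·100144
11 = 11493·524381 − 14206·424237
11 = −14206·2521761 + 68317·524381
So 11 = (-14206)·2521761 + (68317)·524381.

11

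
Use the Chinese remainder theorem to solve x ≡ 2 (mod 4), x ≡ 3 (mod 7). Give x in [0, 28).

10

Write x = 2 + 4·k. Then 4·k ≡ 3 − 2 ≡ 1 (mod 7).
Need 4⁻¹ mod 7. Extended Euclid on (7, 4):
7 = 1×4 + 3
4 = 1×3 + 1
3 = 3×1 + 0
Back-substitute:
1 = 4 − 3
1 = −7 + 2·4
4⁻¹ ≡ 2 (mod 7), so k ≡ 2·1 ≡ 2 (mod 7).
x = 2 + 4·2 = 10.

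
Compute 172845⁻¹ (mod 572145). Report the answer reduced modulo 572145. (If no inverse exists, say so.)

Compute gcd(172845, 572145):
572145 = 3·172845 + 53610
172845 = 3·53610 + 12015
53610 = 4·12015 + 5550
12015 = 2·5550 + 915
5550 = 6·915 + 60
915 = 15·60 + 15
60 = 4·15 + 0
Since gcd = 15 > 1, 172845 is not a unit mod 572145.

no inverse exists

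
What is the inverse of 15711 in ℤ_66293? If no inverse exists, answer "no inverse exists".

gcd(66293, 15711) by repeated division:
66293 = 4×15711 + 3449
15711 = 4×3449 + 1915
3449 = 1×1915 + 1534
1915 = 1×1534 + 381
1534 = 4×381 + 10
381 = 38×10 + 1
10 = 10×1 + 0
gcd = 1, so the inverse exists. Back-substitute:
1 = 381 − 38·10
1 = −38·1534 + 153·381
1 = 153·1915 − 191·1534
1 = −191·3449 + 344·1915
1 = 344·15711 − 1567·3449
1 = −1567·66293 + 6612·15711
So 15711·6612 ≡ 1 (mod 66293).

6612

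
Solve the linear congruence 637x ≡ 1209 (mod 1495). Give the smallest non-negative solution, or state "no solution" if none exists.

First find gcd(637, 1495):
1495 = 2×637 + 221
637 = 2×221 + 195
221 = 1×195 + 26
195 = 7×26 + 13
26 = 2×13 + 0
gcd = 13 and 13 | 1209, so solutions exist. Divide through by 13: 49x ≡ 93 (mod 115).
Now find 49⁻¹ mod 115:
115 = 2×49 + 17
49 = 2×17 + 15
17 = 1×15 + 2
15 = 7×2 + 1
2 = 2×1 + 0
Back-substitute:
1 = 15 − 7·2
1 = −7·17 + 8·15
1 = 8·49 − 23·17
1 = −23·115 + 54·49
So 49⁻¹ ≡ 54 (mod 115).
Then x ≡ 54·93 ≡ 77 (mod 115); the smallest non-negative solution is x = 77.

77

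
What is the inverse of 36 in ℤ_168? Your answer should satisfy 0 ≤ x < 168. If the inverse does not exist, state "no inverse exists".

Euclidean algorithm on 168, 36:
168 = 4·36 + 24
36 = 1·24 + 12
24 = 2·12 + 0
gcd(36, 168) = 12 ≠ 1, so 36 has no multiplicative inverse modulo 168.

no inverse exists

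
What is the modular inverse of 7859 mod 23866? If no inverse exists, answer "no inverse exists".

Extended Euclidean algorithm:
23866 = 3·7859 + 289
7859 = 27·289 + 56
289 = 5·56 + 9
56 = 6·9 + 2
9 = 4·2 + 1
2 = 2·1 + 0
The gcd is 1. Working backward:
1 = 9 − 4·2
1 = −4·56 + 25·9
1 = 25·289 − 129·56
1 = −129·7859 + 3508·289
1 = 3508·23866 − 10653·7859
So 7859·(-10653) ≡ 1 (mod 23866), and -10653 ≡ 13213 (mod 23866).

13213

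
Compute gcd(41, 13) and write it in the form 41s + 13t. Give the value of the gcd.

1

Apply Euclid's algorithm to 41 and 13:
41 = 3×13 + 2
13 = 6×2 + 1
2 = 2×1 + 0
gcd(41, 13) = 1.
Express as a combination:
1 = 13 − 6·2
1 = −6·41 + 19·13
So 1 = (-6)·41 + (19)·13.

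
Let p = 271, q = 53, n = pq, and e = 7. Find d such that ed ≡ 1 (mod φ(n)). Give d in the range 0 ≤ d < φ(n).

8023

φ(n) = (p−1)(q−1) = 270·52 = 14040.
Need d with 7·d ≡ 1 (mod 14040). Apply the extended Euclidean algorithm:
14040 = 2005*7 + 5
7 = 1*5 + 2
5 = 2*2 + 1
2 = 2*1 + 0
Back-substitute:
1 = 5 − 2·2
1 = −2·7 + 3·5
1 = 3·14040 − 6017·7
So 7·(-6017) ≡ 1 (mod 14040), hence d ≡ -6017 ≡ 8023 (mod 14040).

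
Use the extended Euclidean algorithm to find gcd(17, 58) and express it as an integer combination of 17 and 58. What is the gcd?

Apply Euclid's algorithm to 58 and 17:
58 = 3×17 + 7
17 = 2×7 + 3
7 = 2×3 + 1
3 = 3×1 + 0
gcd(17, 58) = 1.
Express as a combination:
1 = 7 − 2·3
1 = −2·17 + 5·7
1 = 5·58 − 17·17
So 1 = (5)·58 + (-17)·17.

1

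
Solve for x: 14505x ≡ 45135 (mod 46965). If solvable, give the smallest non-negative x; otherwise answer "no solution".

2098

First find gcd(14505, 46965):
46965 = 3×14505 + 3450
14505 = 4×3450 + 705
3450 = 4×705 + 630
705 = 1×630 + 75
630 = 8×75 + 30
75 = 2×30 + 15
30 = 2×15 + 0
gcd = 15 and 15 | 45135, so solutions exist. Divide through by 15: 967x ≡ 3009 (mod 3131).
Now find 967⁻¹ mod 3131:
3131 = 3×967 + 230
967 = 4×230 + 47
230 = 4×47 + 42
47 = 1×42 + 5
42 = 8×5 + 2
5 = 2×2 + 1
2 = 2×1 + 0
Back-substitute:
1 = 5 − 2·2
1 = −2·42 + 17·5
1 = 17·47 − 19·42
1 = −19·230 + 93·47
1 = 93·967 − 391·230
1 = −391·3131 + 1266·967
So 967⁻¹ ≡ 1266 (mod 3131).
Then x ≡ 1266·3009 ≡ 2098 (mod 3131); the smallest non-negative solution is x = 2098.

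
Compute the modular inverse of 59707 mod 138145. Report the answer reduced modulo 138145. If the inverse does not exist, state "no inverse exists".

49023

Extended Euclidean algorithm:
138145 = 2·59707 + 18731
59707 = 3·18731 + 3514
18731 = 5·3514 + 1161
3514 = 3·1161 + 31
1161 = 37·31 + 14
31 = 2·14 + 3
14 = 4·3 + 2
3 = 1·2 + 1
2 = 2·1 + 0
Since gcd(59707, 138145) = 1, back-substitute to write 1 as a combination:
1 = 3 − 2
1 = −14 + 5·3
1 = 5·31 − 11·14
1 = −11·1161 + 412·31
1 = 412·3514 − 1247·1161
1 = −1247·18731 + 6647·3514
1 = 6647·59707 − 21188·18731
1 = −21188·138145 + 49023·59707
So 59707·49023 ≡ 1 (mod 138145).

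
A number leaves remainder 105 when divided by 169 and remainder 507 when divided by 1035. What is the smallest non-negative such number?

Write x = 105 + 169·k. Then 169·k ≡ 507 − 105 ≡ 402 (mod 1035).
Need 169⁻¹ mod 1035. Extended Euclid on (1035, 169):
1035 = 6·169 + 21
169 = 8·21 + 1
21 = 21·1 + 0
Back-substitute:
1 = 169 − 8·21
1 = −8·1035 + 49·169
169⁻¹ ≡ 49 (mod 1035), so k ≡ 49·402 ≡ 33 (mod 1035).
x = 105 + 169·33 = 5682.

5682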